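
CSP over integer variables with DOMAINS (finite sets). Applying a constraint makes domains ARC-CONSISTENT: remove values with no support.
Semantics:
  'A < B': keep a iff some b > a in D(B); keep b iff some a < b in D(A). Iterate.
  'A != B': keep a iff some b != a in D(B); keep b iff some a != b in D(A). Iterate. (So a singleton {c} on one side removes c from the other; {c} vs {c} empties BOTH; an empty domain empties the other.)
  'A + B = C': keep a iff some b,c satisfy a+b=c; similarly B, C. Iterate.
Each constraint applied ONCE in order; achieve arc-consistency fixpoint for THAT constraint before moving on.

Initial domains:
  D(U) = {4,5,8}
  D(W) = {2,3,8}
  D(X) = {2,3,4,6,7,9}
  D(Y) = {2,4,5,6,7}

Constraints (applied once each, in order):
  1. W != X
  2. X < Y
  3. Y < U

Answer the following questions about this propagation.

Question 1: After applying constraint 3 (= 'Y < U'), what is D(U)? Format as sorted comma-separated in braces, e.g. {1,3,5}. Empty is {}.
Constraint 1 (W != X) on D(W)={2,3,8} D(X)={2,3,4,6,7,9}: no change
Constraint 2 (X < Y) on D(X)={2,3,4,6,7,9} D(Y)={2,4,5,6,7}: X {2,3,4,6,7,9}->{2,3,4,6}; Y {2,4,5,6,7}->{4,5,6,7}
Constraint 3 (Y < U) on D(Y)={4,5,6,7} D(U)={4,5,8}: U {4,5,8}->{5,8}
So after constraint 3: D(U) = {5,8}

Answer: {5,8}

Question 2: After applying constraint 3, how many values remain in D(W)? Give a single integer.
Constraint 1 (W != X) on D(W)={2,3,8} D(X)={2,3,4,6,7,9}: no change
Constraint 2 (X < Y) on D(X)={2,3,4,6,7,9} D(Y)={2,4,5,6,7}: X {2,3,4,6,7,9}->{2,3,4,6}; Y {2,4,5,6,7}->{4,5,6,7}
Constraint 3 (Y < U) on D(Y)={4,5,6,7} D(U)={4,5,8}: U {4,5,8}->{5,8}
So after constraint 3: D(W)={2,3,8}, size = 3

Answer: 3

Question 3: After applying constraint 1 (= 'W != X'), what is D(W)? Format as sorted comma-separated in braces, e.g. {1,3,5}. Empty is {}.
Answer: {2,3,8}

Derivation:
Constraint 1 (W != X) on D(W)={2,3,8} D(X)={2,3,4,6,7,9}: no change
So after constraint 1: D(W) = {2,3,8}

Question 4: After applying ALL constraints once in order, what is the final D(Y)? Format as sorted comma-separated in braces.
Answer: {4,5,6,7}

Derivation:
Constraint 1 (W != X) on D(W)={2,3,8} D(X)={2,3,4,6,7,9}: no change
Constraint 2 (X < Y) on D(X)={2,3,4,6,7,9} D(Y)={2,4,5,6,7}: X {2,3,4,6,7,9}->{2,3,4,6}; Y {2,4,5,6,7}->{4,5,6,7}
Constraint 3 (Y < U) on D(Y)={4,5,6,7} D(U)={4,5,8}: U {4,5,8}->{5,8}
So after all 3 constraints: D(Y) = {4,5,6,7}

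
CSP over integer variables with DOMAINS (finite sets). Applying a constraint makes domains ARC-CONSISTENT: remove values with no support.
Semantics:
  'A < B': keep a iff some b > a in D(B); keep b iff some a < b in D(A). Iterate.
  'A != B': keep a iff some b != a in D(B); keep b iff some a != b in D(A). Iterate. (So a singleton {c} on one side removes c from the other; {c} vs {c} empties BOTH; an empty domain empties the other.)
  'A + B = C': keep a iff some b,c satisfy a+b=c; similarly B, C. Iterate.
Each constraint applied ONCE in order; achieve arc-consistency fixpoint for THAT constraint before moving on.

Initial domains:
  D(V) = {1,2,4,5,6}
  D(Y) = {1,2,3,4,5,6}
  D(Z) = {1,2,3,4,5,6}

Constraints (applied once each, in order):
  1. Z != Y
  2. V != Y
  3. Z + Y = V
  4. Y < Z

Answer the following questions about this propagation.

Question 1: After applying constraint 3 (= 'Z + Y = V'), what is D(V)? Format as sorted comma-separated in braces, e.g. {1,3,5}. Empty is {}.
Answer: {2,4,5,6}

Derivation:
Constraint 1 (Z != Y) on D(Z)={1,2,3,4,5,6} D(Y)={1,2,3,4,5,6}: no change
Constraint 2 (V != Y) on D(V)={1,2,4,5,6} D(Y)={1,2,3,4,5,6}: no change
Constraint 3 (Z + Y = V) on D(Z)={1,2,3,4,5,6} D(Y)={1,2,3,4,5,6} D(V)={1,2,4,5,6}: Z {1,2,3,4,5,6}->{1,2,3,4,5}; Y {1,2,3,4,5,6}->{1,2,3,4,5}; V {1,2,4,5,6}->{2,4,5,6}
So after constraint 3: D(V) = {2,4,5,6}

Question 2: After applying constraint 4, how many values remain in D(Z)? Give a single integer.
Constraint 1 (Z != Y) on D(Z)={1,2,3,4,5,6} D(Y)={1,2,3,4,5,6}: no change
Constraint 2 (V != Y) on D(V)={1,2,4,5,6} D(Y)={1,2,3,4,5,6}: no change
Constraint 3 (Z + Y = V) on D(Z)={1,2,3,4,5,6} D(Y)={1,2,3,4,5,6} D(V)={1,2,4,5,6}: Z {1,2,3,4,5,6}->{1,2,3,4,5}; Y {1,2,3,4,5,6}->{1,2,3,4,5}; V {1,2,4,5,6}->{2,4,5,6}
Constraint 4 (Y < Z) on D(Y)={1,2,3,4,5} D(Z)={1,2,3,4,5}: Y {1,2,3,4,5}->{1,2,3,4}; Z {1,2,3,4,5}->{2,3,4,5}
So after constraint 4: D(Z)={2,3,4,5}, size = 4

Answer: 4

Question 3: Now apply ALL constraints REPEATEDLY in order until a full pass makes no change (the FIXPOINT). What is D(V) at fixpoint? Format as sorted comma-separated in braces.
pass 0 (initial): D(V)={1,2,4,5,6}
pass 1: V {1,2,4,5,6}->{2,4,5,6}; Y {1,2,3,4,5,6}->{1,2,3,4}; Z {1,2,3,4,5,6}->{2,3,4,5}
pass 2: V {2,4,5,6}->{4,5,6}
pass 3: no change
Fixpoint after 3 passes: D(V) = {4,5,6}

Answer: {4,5,6}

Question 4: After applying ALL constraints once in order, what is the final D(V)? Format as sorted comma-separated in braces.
Answer: {2,4,5,6}

Derivation:
Constraint 1 (Z != Y) on D(Z)={1,2,3,4,5,6} D(Y)={1,2,3,4,5,6}: no change
Constraint 2 (V != Y) on D(V)={1,2,4,5,6} D(Y)={1,2,3,4,5,6}: no change
Constraint 3 (Z + Y = V) on D(Z)={1,2,3,4,5,6} D(Y)={1,2,3,4,5,6} D(V)={1,2,4,5,6}: Z {1,2,3,4,5,6}->{1,2,3,4,5}; Y {1,2,3,4,5,6}->{1,2,3,4,5}; V {1,2,4,5,6}->{2,4,5,6}
Constraint 4 (Y < Z) on D(Y)={1,2,3,4,5} D(Z)={1,2,3,4,5}: Y {1,2,3,4,5}->{1,2,3,4}; Z {1,2,3,4,5}->{2,3,4,5}
So after all 4 constraints: D(V) = {2,4,5,6}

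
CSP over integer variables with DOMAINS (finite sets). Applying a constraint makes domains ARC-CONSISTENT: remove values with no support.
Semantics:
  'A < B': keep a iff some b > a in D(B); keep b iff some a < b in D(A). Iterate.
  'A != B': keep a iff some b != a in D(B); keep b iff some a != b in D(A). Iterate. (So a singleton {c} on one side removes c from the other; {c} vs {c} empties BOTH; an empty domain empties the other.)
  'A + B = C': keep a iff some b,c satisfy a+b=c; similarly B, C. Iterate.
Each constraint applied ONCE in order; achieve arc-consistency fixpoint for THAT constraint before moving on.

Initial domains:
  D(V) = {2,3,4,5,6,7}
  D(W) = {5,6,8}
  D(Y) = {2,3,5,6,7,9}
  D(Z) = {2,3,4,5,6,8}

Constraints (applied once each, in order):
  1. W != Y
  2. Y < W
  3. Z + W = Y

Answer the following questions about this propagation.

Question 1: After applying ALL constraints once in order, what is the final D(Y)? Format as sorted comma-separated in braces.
Constraint 1 (W != Y) on D(W)={5,6,8} D(Y)={2,3,5,6,7,9}: no change
Constraint 2 (Y < W) on D(Y)={2,3,5,6,7,9} D(W)={5,6,8}: Y {2,3,5,6,7,9}->{2,3,5,6,7}
Constraint 3 (Z + W = Y) on D(Z)={2,3,4,5,6,8} D(W)={5,6,8} D(Y)={2,3,5,6,7}: Z {2,3,4,5,6,8}->{2}; W {5,6,8}->{5}; Y {2,3,5,6,7}->{7}
So after all 3 constraints: D(Y) = {7}

Answer: {7}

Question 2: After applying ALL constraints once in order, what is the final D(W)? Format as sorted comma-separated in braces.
Answer: {5}

Derivation:
Constraint 1 (W != Y) on D(W)={5,6,8} D(Y)={2,3,5,6,7,9}: no change
Constraint 2 (Y < W) on D(Y)={2,3,5,6,7,9} D(W)={5,6,8}: Y {2,3,5,6,7,9}->{2,3,5,6,7}
Constraint 3 (Z + W = Y) on D(Z)={2,3,4,5,6,8} D(W)={5,6,8} D(Y)={2,3,5,6,7}: Z {2,3,4,5,6,8}->{2}; W {5,6,8}->{5}; Y {2,3,5,6,7}->{7}
So after all 3 constraints: D(W) = {5}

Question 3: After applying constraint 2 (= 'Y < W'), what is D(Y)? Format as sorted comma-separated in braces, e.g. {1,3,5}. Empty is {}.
Answer: {2,3,5,6,7}

Derivation:
Constraint 1 (W != Y) on D(W)={5,6,8} D(Y)={2,3,5,6,7,9}: no change
Constraint 2 (Y < W) on D(Y)={2,3,5,6,7,9} D(W)={5,6,8}: Y {2,3,5,6,7,9}->{2,3,5,6,7}
So after constraint 2: D(Y) = {2,3,5,6,7}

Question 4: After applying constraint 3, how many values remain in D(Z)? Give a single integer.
Constraint 1 (W != Y) on D(W)={5,6,8} D(Y)={2,3,5,6,7,9}: no change
Constraint 2 (Y < W) on D(Y)={2,3,5,6,7,9} D(W)={5,6,8}: Y {2,3,5,6,7,9}->{2,3,5,6,7}
Constraint 3 (Z + W = Y) on D(Z)={2,3,4,5,6,8} D(W)={5,6,8} D(Y)={2,3,5,6,7}: Z {2,3,4,5,6,8}->{2}; W {5,6,8}->{5}; Y {2,3,5,6,7}->{7}
So after constraint 3: D(Z)={2}, size = 1

Answer: 1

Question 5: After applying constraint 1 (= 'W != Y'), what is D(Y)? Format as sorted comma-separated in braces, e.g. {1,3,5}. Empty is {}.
Constraint 1 (W != Y) on D(W)={5,6,8} D(Y)={2,3,5,6,7,9}: no change
So after constraint 1: D(Y) = {2,3,5,6,7,9}

Answer: {2,3,5,6,7,9}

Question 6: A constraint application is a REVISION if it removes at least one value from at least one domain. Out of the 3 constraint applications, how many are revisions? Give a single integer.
Constraint 1 (W != Y) on D(W)={5,6,8} D(Y)={2,3,5,6,7,9}: no change => not a revision
Constraint 2 (Y < W) on D(Y)={2,3,5,6,7,9} D(W)={5,6,8}: Y {2,3,5,6,7,9}->{2,3,5,6,7} => REVISION
Constraint 3 (Z + W = Y) on D(Z)={2,3,4,5,6,8} D(W)={5,6,8} D(Y)={2,3,5,6,7}: Z {2,3,4,5,6,8}->{2}; W {5,6,8}->{5}; Y {2,3,5,6,7}->{7} => REVISION
Total revisions = 2

Answer: 2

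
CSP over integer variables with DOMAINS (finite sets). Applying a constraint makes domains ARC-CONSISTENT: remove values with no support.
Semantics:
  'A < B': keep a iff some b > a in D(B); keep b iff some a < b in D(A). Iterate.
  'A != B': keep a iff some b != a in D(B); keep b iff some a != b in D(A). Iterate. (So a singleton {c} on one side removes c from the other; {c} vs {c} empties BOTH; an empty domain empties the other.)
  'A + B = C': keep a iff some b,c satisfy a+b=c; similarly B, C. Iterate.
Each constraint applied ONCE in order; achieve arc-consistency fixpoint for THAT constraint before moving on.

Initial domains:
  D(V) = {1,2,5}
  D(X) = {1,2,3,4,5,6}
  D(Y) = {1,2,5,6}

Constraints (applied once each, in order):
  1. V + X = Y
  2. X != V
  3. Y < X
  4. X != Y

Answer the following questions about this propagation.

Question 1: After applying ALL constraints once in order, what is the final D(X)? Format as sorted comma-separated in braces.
Answer: {3,4,5}

Derivation:
Constraint 1 (V + X = Y) on D(V)={1,2,5} D(X)={1,2,3,4,5,6} D(Y)={1,2,5,6}: X {1,2,3,4,5,6}->{1,3,4,5}; Y {1,2,5,6}->{2,5,6}
Constraint 2 (X != V) on D(X)={1,3,4,5} D(V)={1,2,5}: no change
Constraint 3 (Y < X) on D(Y)={2,5,6} D(X)={1,3,4,5}: Y {2,5,6}->{2}; X {1,3,4,5}->{3,4,5}
Constraint 4 (X != Y) on D(X)={3,4,5} D(Y)={2}: no change
So after all 4 constraints: D(X) = {3,4,5}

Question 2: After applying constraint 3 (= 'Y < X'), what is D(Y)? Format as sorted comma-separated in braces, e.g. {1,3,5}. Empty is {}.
Constraint 1 (V + X = Y) on D(V)={1,2,5} D(X)={1,2,3,4,5,6} D(Y)={1,2,5,6}: X {1,2,3,4,5,6}->{1,3,4,5}; Y {1,2,5,6}->{2,5,6}
Constraint 2 (X != V) on D(X)={1,3,4,5} D(V)={1,2,5}: no change
Constraint 3 (Y < X) on D(Y)={2,5,6} D(X)={1,3,4,5}: Y {2,5,6}->{2}; X {1,3,4,5}->{3,4,5}
So after constraint 3: D(Y) = {2}

Answer: {2}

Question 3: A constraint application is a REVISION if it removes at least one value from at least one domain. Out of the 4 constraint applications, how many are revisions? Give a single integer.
Constraint 1 (V + X = Y) on D(V)={1,2,5} D(X)={1,2,3,4,5,6} D(Y)={1,2,5,6}: X {1,2,3,4,5,6}->{1,3,4,5}; Y {1,2,5,6}->{2,5,6} => REVISION
Constraint 2 (X != V) on D(X)={1,3,4,5} D(V)={1,2,5}: no change => not a revision
Constraint 3 (Y < X) on D(Y)={2,5,6} D(X)={1,3,4,5}: Y {2,5,6}->{2}; X {1,3,4,5}->{3,4,5} => REVISION
Constraint 4 (X != Y) on D(X)={3,4,5} D(Y)={2}: no change => not a revision
Total revisions = 2

Answer: 2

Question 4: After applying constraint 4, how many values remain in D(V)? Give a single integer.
Answer: 3

Derivation:
Constraint 1 (V + X = Y) on D(V)={1,2,5} D(X)={1,2,3,4,5,6} D(Y)={1,2,5,6}: X {1,2,3,4,5,6}->{1,3,4,5}; Y {1,2,5,6}->{2,5,6}
Constraint 2 (X != V) on D(X)={1,3,4,5} D(V)={1,2,5}: no change
Constraint 3 (Y < X) on D(Y)={2,5,6} D(X)={1,3,4,5}: Y {2,5,6}->{2}; X {1,3,4,5}->{3,4,5}
Constraint 4 (X != Y) on D(X)={3,4,5} D(Y)={2}: no change
So after constraint 4: D(V)={1,2,5}, size = 3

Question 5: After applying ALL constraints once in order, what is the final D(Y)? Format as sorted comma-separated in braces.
Answer: {2}

Derivation:
Constraint 1 (V + X = Y) on D(V)={1,2,5} D(X)={1,2,3,4,5,6} D(Y)={1,2,5,6}: X {1,2,3,4,5,6}->{1,3,4,5}; Y {1,2,5,6}->{2,5,6}
Constraint 2 (X != V) on D(X)={1,3,4,5} D(V)={1,2,5}: no change
Constraint 3 (Y < X) on D(Y)={2,5,6} D(X)={1,3,4,5}: Y {2,5,6}->{2}; X {1,3,4,5}->{3,4,5}
Constraint 4 (X != Y) on D(X)={3,4,5} D(Y)={2}: no change
So after all 4 constraints: D(Y) = {2}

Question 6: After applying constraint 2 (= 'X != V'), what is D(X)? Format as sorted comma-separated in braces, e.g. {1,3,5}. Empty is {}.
Constraint 1 (V + X = Y) on D(V)={1,2,5} D(X)={1,2,3,4,5,6} D(Y)={1,2,5,6}: X {1,2,3,4,5,6}->{1,3,4,5}; Y {1,2,5,6}->{2,5,6}
Constraint 2 (X != V) on D(X)={1,3,4,5} D(V)={1,2,5}: no change
So after constraint 2: D(X) = {1,3,4,5}

Answer: {1,3,4,5}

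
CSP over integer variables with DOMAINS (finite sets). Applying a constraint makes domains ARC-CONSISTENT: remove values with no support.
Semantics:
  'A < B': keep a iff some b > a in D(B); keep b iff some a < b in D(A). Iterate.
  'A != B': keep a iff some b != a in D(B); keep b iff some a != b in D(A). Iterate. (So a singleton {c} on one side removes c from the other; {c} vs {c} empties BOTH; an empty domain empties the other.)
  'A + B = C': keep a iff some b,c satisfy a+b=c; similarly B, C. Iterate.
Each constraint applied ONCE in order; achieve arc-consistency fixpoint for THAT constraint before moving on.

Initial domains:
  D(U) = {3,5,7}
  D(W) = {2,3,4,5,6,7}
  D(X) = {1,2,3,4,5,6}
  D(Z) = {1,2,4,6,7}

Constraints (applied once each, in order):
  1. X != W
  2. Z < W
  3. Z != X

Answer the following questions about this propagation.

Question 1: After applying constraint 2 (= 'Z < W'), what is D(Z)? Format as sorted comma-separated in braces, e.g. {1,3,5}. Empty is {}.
Constraint 1 (X != W) on D(X)={1,2,3,4,5,6} D(W)={2,3,4,5,6,7}: no change
Constraint 2 (Z < W) on D(Z)={1,2,4,6,7} D(W)={2,3,4,5,6,7}: Z {1,2,4,6,7}->{1,2,4,6}
So after constraint 2: D(Z) = {1,2,4,6}

Answer: {1,2,4,6}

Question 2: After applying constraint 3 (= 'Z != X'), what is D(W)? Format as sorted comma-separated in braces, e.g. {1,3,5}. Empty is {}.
Constraint 1 (X != W) on D(X)={1,2,3,4,5,6} D(W)={2,3,4,5,6,7}: no change
Constraint 2 (Z < W) on D(Z)={1,2,4,6,7} D(W)={2,3,4,5,6,7}: Z {1,2,4,6,7}->{1,2,4,6}
Constraint 3 (Z != X) on D(Z)={1,2,4,6} D(X)={1,2,3,4,5,6}: no change
So after constraint 3: D(W) = {2,3,4,5,6,7}

Answer: {2,3,4,5,6,7}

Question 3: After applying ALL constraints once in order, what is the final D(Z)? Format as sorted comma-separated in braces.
Answer: {1,2,4,6}

Derivation:
Constraint 1 (X != W) on D(X)={1,2,3,4,5,6} D(W)={2,3,4,5,6,7}: no change
Constraint 2 (Z < W) on D(Z)={1,2,4,6,7} D(W)={2,3,4,5,6,7}: Z {1,2,4,6,7}->{1,2,4,6}
Constraint 3 (Z != X) on D(Z)={1,2,4,6} D(X)={1,2,3,4,5,6}: no change
So after all 3 constraints: D(Z) = {1,2,4,6}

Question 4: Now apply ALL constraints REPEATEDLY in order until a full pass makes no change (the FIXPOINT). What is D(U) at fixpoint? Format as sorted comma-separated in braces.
Answer: {3,5,7}

Derivation:
pass 0 (initial): D(U)={3,5,7}
pass 1: Z {1,2,4,6,7}->{1,2,4,6}
pass 2: no change
Fixpoint after 2 passes: D(U) = {3,5,7}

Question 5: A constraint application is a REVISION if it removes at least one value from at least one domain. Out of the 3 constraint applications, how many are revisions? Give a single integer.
Answer: 1

Derivation:
Constraint 1 (X != W) on D(X)={1,2,3,4,5,6} D(W)={2,3,4,5,6,7}: no change => not a revision
Constraint 2 (Z < W) on D(Z)={1,2,4,6,7} D(W)={2,3,4,5,6,7}: Z {1,2,4,6,7}->{1,2,4,6} => REVISION
Constraint 3 (Z != X) on D(Z)={1,2,4,6} D(X)={1,2,3,4,5,6}: no change => not a revision
Total revisions = 1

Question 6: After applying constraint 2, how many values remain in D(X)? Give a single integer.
Constraint 1 (X != W) on D(X)={1,2,3,4,5,6} D(W)={2,3,4,5,6,7}: no change
Constraint 2 (Z < W) on D(Z)={1,2,4,6,7} D(W)={2,3,4,5,6,7}: Z {1,2,4,6,7}->{1,2,4,6}
So after constraint 2: D(X)={1,2,3,4,5,6}, size = 6

Answer: 6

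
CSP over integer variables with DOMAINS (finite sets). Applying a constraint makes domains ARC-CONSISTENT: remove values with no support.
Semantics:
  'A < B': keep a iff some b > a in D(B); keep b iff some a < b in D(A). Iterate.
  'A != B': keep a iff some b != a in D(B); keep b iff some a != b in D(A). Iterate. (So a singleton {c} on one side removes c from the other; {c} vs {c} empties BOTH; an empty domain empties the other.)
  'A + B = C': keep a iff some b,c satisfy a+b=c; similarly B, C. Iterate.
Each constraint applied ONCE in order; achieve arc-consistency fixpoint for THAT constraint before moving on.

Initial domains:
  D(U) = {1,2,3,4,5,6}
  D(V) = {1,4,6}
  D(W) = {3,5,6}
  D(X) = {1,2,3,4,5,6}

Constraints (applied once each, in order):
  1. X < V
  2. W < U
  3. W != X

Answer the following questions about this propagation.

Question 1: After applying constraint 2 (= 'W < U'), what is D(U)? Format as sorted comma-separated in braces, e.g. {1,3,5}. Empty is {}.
Constraint 1 (X < V) on D(X)={1,2,3,4,5,6} D(V)={1,4,6}: X {1,2,3,4,5,6}->{1,2,3,4,5}; V {1,4,6}->{4,6}
Constraint 2 (W < U) on D(W)={3,5,6} D(U)={1,2,3,4,5,6}: W {3,5,6}->{3,5}; U {1,2,3,4,5,6}->{4,5,6}
So after constraint 2: D(U) = {4,5,6}

Answer: {4,5,6}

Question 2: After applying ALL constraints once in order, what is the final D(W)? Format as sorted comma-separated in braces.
Answer: {3,5}

Derivation:
Constraint 1 (X < V) on D(X)={1,2,3,4,5,6} D(V)={1,4,6}: X {1,2,3,4,5,6}->{1,2,3,4,5}; V {1,4,6}->{4,6}
Constraint 2 (W < U) on D(W)={3,5,6} D(U)={1,2,3,4,5,6}: W {3,5,6}->{3,5}; U {1,2,3,4,5,6}->{4,5,6}
Constraint 3 (W != X) on D(W)={3,5} D(X)={1,2,3,4,5}: no change
So after all 3 constraints: D(W) = {3,5}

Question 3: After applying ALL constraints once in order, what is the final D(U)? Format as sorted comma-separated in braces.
Constraint 1 (X < V) on D(X)={1,2,3,4,5,6} D(V)={1,4,6}: X {1,2,3,4,5,6}->{1,2,3,4,5}; V {1,4,6}->{4,6}
Constraint 2 (W < U) on D(W)={3,5,6} D(U)={1,2,3,4,5,6}: W {3,5,6}->{3,5}; U {1,2,3,4,5,6}->{4,5,6}
Constraint 3 (W != X) on D(W)={3,5} D(X)={1,2,3,4,5}: no change
So after all 3 constraints: D(U) = {4,5,6}

Answer: {4,5,6}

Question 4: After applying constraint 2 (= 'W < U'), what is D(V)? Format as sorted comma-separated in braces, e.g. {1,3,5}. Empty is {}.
Answer: {4,6}

Derivation:
Constraint 1 (X < V) on D(X)={1,2,3,4,5,6} D(V)={1,4,6}: X {1,2,3,4,5,6}->{1,2,3,4,5}; V {1,4,6}->{4,6}
Constraint 2 (W < U) on D(W)={3,5,6} D(U)={1,2,3,4,5,6}: W {3,5,6}->{3,5}; U {1,2,3,4,5,6}->{4,5,6}
So after constraint 2: D(V) = {4,6}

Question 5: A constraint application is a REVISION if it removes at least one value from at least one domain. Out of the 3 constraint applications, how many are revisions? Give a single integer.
Answer: 2

Derivation:
Constraint 1 (X < V) on D(X)={1,2,3,4,5,6} D(V)={1,4,6}: X {1,2,3,4,5,6}->{1,2,3,4,5}; V {1,4,6}->{4,6} => REVISION
Constraint 2 (W < U) on D(W)={3,5,6} D(U)={1,2,3,4,5,6}: W {3,5,6}->{3,5}; U {1,2,3,4,5,6}->{4,5,6} => REVISION
Constraint 3 (W != X) on D(W)={3,5} D(X)={1,2,3,4,5}: no change => not a revision
Total revisions = 2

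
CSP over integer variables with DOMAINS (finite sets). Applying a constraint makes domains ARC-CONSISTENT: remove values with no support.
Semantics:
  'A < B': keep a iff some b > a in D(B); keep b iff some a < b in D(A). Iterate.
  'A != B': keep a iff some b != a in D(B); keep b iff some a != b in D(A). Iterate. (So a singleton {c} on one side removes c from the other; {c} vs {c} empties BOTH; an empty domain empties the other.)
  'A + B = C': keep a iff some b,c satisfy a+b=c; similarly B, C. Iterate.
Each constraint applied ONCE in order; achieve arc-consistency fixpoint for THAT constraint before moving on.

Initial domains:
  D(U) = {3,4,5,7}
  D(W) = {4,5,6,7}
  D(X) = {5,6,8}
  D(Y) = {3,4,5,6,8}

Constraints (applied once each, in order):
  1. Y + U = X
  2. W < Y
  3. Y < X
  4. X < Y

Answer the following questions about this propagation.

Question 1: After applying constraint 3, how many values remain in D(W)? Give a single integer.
Constraint 1 (Y + U = X) on D(Y)={3,4,5,6,8} D(U)={3,4,5,7} D(X)={5,6,8}: Y {3,4,5,6,8}->{3,4,5}; U {3,4,5,7}->{3,4,5}; X {5,6,8}->{6,8}
Constraint 2 (W < Y) on D(W)={4,5,6,7} D(Y)={3,4,5}: W {4,5,6,7}->{4}; Y {3,4,5}->{5}
Constraint 3 (Y < X) on D(Y)={5} D(X)={6,8}: no change
So after constraint 3: D(W)={4}, size = 1

Answer: 1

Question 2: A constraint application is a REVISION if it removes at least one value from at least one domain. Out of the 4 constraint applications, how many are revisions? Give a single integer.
Answer: 3

Derivation:
Constraint 1 (Y + U = X) on D(Y)={3,4,5,6,8} D(U)={3,4,5,7} D(X)={5,6,8}: Y {3,4,5,6,8}->{3,4,5}; U {3,4,5,7}->{3,4,5}; X {5,6,8}->{6,8} => REVISION
Constraint 2 (W < Y) on D(W)={4,5,6,7} D(Y)={3,4,5}: W {4,5,6,7}->{4}; Y {3,4,5}->{5} => REVISION
Constraint 3 (Y < X) on D(Y)={5} D(X)={6,8}: no change => not a revision
Constraint 4 (X < Y) on D(X)={6,8} D(Y)={5}: X {6,8}->{}; Y {5}->{} => REVISION
Total revisions = 3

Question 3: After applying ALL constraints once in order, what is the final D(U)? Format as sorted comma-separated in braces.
Constraint 1 (Y + U = X) on D(Y)={3,4,5,6,8} D(U)={3,4,5,7} D(X)={5,6,8}: Y {3,4,5,6,8}->{3,4,5}; U {3,4,5,7}->{3,4,5}; X {5,6,8}->{6,8}
Constraint 2 (W < Y) on D(W)={4,5,6,7} D(Y)={3,4,5}: W {4,5,6,7}->{4}; Y {3,4,5}->{5}
Constraint 3 (Y < X) on D(Y)={5} D(X)={6,8}: no change
Constraint 4 (X < Y) on D(X)={6,8} D(Y)={5}: X {6,8}->{}; Y {5}->{}
So after all 4 constraints: D(U) = {3,4,5}

Answer: {3,4,5}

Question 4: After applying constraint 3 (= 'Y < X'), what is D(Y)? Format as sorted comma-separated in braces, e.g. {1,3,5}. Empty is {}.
Constraint 1 (Y + U = X) on D(Y)={3,4,5,6,8} D(U)={3,4,5,7} D(X)={5,6,8}: Y {3,4,5,6,8}->{3,4,5}; U {3,4,5,7}->{3,4,5}; X {5,6,8}->{6,8}
Constraint 2 (W < Y) on D(W)={4,5,6,7} D(Y)={3,4,5}: W {4,5,6,7}->{4}; Y {3,4,5}->{5}
Constraint 3 (Y < X) on D(Y)={5} D(X)={6,8}: no change
So after constraint 3: D(Y) = {5}

Answer: {5}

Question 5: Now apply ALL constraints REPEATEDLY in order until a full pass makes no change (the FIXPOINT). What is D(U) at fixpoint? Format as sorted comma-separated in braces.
pass 0 (initial): D(U)={3,4,5,7}
pass 1: U {3,4,5,7}->{3,4,5}; W {4,5,6,7}->{4}; X {5,6,8}->{}; Y {3,4,5,6,8}->{}
pass 2: U {3,4,5}->{}; W {4}->{}
pass 3: no change
Fixpoint after 3 passes: D(U) = {}

Answer: {}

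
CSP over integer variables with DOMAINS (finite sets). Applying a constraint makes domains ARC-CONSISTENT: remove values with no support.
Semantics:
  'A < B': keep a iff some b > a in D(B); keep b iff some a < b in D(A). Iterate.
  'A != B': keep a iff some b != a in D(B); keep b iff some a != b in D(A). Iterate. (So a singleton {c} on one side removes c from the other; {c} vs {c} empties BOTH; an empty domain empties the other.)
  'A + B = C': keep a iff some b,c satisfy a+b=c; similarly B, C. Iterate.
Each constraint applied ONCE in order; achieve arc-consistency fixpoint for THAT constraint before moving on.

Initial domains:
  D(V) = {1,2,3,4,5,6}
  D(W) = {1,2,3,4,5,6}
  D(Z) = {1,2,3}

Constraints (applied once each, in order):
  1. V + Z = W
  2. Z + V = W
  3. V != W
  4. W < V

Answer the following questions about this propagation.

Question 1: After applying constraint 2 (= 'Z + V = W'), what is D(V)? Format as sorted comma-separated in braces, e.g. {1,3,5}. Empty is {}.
Constraint 1 (V + Z = W) on D(V)={1,2,3,4,5,6} D(Z)={1,2,3} D(W)={1,2,3,4,5,6}: V {1,2,3,4,5,6}->{1,2,3,4,5}; W {1,2,3,4,5,6}->{2,3,4,5,6}
Constraint 2 (Z + V = W) on D(Z)={1,2,3} D(V)={1,2,3,4,5} D(W)={2,3,4,5,6}: no change
So after constraint 2: D(V) = {1,2,3,4,5}

Answer: {1,2,3,4,5}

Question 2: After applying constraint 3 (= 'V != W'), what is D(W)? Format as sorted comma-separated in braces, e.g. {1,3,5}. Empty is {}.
Constraint 1 (V + Z = W) on D(V)={1,2,3,4,5,6} D(Z)={1,2,3} D(W)={1,2,3,4,5,6}: V {1,2,3,4,5,6}->{1,2,3,4,5}; W {1,2,3,4,5,6}->{2,3,4,5,6}
Constraint 2 (Z + V = W) on D(Z)={1,2,3} D(V)={1,2,3,4,5} D(W)={2,3,4,5,6}: no change
Constraint 3 (V != W) on D(V)={1,2,3,4,5} D(W)={2,3,4,5,6}: no change
So after constraint 3: D(W) = {2,3,4,5,6}

Answer: {2,3,4,5,6}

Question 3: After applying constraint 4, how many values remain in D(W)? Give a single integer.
Answer: 3

Derivation:
Constraint 1 (V + Z = W) on D(V)={1,2,3,4,5,6} D(Z)={1,2,3} D(W)={1,2,3,4,5,6}: V {1,2,3,4,5,6}->{1,2,3,4,5}; W {1,2,3,4,5,6}->{2,3,4,5,6}
Constraint 2 (Z + V = W) on D(Z)={1,2,3} D(V)={1,2,3,4,5} D(W)={2,3,4,5,6}: no change
Constraint 3 (V != W) on D(V)={1,2,3,4,5} D(W)={2,3,4,5,6}: no change
Constraint 4 (W < V) on D(W)={2,3,4,5,6} D(V)={1,2,3,4,5}: W {2,3,4,5,6}->{2,3,4}; V {1,2,3,4,5}->{3,4,5}
So after constraint 4: D(W)={2,3,4}, size = 3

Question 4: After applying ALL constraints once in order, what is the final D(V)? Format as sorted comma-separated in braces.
Answer: {3,4,5}

Derivation:
Constraint 1 (V + Z = W) on D(V)={1,2,3,4,5,6} D(Z)={1,2,3} D(W)={1,2,3,4,5,6}: V {1,2,3,4,5,6}->{1,2,3,4,5}; W {1,2,3,4,5,6}->{2,3,4,5,6}
Constraint 2 (Z + V = W) on D(Z)={1,2,3} D(V)={1,2,3,4,5} D(W)={2,3,4,5,6}: no change
Constraint 3 (V != W) on D(V)={1,2,3,4,5} D(W)={2,3,4,5,6}: no change
Constraint 4 (W < V) on D(W)={2,3,4,5,6} D(V)={1,2,3,4,5}: W {2,3,4,5,6}->{2,3,4}; V {1,2,3,4,5}->{3,4,5}
So after all 4 constraints: D(V) = {3,4,5}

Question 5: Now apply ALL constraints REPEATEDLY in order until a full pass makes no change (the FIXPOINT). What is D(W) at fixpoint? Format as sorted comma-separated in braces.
Answer: {}

Derivation:
pass 0 (initial): D(W)={1,2,3,4,5,6}
pass 1: V {1,2,3,4,5,6}->{3,4,5}; W {1,2,3,4,5,6}->{2,3,4}
pass 2: V {3,4,5}->{}; W {2,3,4}->{}; Z {1,2,3}->{1}
pass 3: Z {1}->{}
pass 4: no change
Fixpoint after 4 passes: D(W) = {}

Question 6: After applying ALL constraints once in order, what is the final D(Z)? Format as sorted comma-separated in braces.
Answer: {1,2,3}

Derivation:
Constraint 1 (V + Z = W) on D(V)={1,2,3,4,5,6} D(Z)={1,2,3} D(W)={1,2,3,4,5,6}: V {1,2,3,4,5,6}->{1,2,3,4,5}; W {1,2,3,4,5,6}->{2,3,4,5,6}
Constraint 2 (Z + V = W) on D(Z)={1,2,3} D(V)={1,2,3,4,5} D(W)={2,3,4,5,6}: no change
Constraint 3 (V != W) on D(V)={1,2,3,4,5} D(W)={2,3,4,5,6}: no change
Constraint 4 (W < V) on D(W)={2,3,4,5,6} D(V)={1,2,3,4,5}: W {2,3,4,5,6}->{2,3,4}; V {1,2,3,4,5}->{3,4,5}
So after all 4 constraints: D(Z) = {1,2,3}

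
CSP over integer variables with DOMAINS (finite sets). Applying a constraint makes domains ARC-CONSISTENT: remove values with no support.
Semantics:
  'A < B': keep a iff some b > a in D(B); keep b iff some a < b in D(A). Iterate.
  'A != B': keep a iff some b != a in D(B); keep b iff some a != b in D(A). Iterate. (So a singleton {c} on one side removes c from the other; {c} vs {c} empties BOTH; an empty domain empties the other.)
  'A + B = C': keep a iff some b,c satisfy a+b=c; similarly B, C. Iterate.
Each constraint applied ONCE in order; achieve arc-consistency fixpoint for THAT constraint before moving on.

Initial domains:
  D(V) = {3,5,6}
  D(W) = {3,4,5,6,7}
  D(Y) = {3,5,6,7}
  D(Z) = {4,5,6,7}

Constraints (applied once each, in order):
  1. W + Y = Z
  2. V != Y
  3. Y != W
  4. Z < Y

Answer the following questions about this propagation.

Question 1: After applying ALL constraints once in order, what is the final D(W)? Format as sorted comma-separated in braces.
Answer: {4}

Derivation:
Constraint 1 (W + Y = Z) on D(W)={3,4,5,6,7} D(Y)={3,5,6,7} D(Z)={4,5,6,7}: W {3,4,5,6,7}->{3,4}; Y {3,5,6,7}->{3}; Z {4,5,6,7}->{6,7}
Constraint 2 (V != Y) on D(V)={3,5,6} D(Y)={3}: V {3,5,6}->{5,6}
Constraint 3 (Y != W) on D(Y)={3} D(W)={3,4}: W {3,4}->{4}
Constraint 4 (Z < Y) on D(Z)={6,7} D(Y)={3}: Z {6,7}->{}; Y {3}->{}
So after all 4 constraints: D(W) = {4}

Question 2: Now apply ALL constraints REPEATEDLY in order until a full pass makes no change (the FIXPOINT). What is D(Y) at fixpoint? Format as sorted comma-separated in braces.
Answer: {}

Derivation:
pass 0 (initial): D(Y)={3,5,6,7}
pass 1: V {3,5,6}->{5,6}; W {3,4,5,6,7}->{4}; Y {3,5,6,7}->{}; Z {4,5,6,7}->{}
pass 2: V {5,6}->{}; W {4}->{}
pass 3: no change
Fixpoint after 3 passes: D(Y) = {}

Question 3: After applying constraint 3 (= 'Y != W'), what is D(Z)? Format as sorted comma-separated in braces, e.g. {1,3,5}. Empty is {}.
Answer: {6,7}

Derivation:
Constraint 1 (W + Y = Z) on D(W)={3,4,5,6,7} D(Y)={3,5,6,7} D(Z)={4,5,6,7}: W {3,4,5,6,7}->{3,4}; Y {3,5,6,7}->{3}; Z {4,5,6,7}->{6,7}
Constraint 2 (V != Y) on D(V)={3,5,6} D(Y)={3}: V {3,5,6}->{5,6}
Constraint 3 (Y != W) on D(Y)={3} D(W)={3,4}: W {3,4}->{4}
So after constraint 3: D(Z) = {6,7}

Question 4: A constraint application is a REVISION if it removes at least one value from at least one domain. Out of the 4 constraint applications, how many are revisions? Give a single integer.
Answer: 4

Derivation:
Constraint 1 (W + Y = Z) on D(W)={3,4,5,6,7} D(Y)={3,5,6,7} D(Z)={4,5,6,7}: W {3,4,5,6,7}->{3,4}; Y {3,5,6,7}->{3}; Z {4,5,6,7}->{6,7} => REVISION
Constraint 2 (V != Y) on D(V)={3,5,6} D(Y)={3}: V {3,5,6}->{5,6} => REVISION
Constraint 3 (Y != W) on D(Y)={3} D(W)={3,4}: W {3,4}->{4} => REVISION
Constraint 4 (Z < Y) on D(Z)={6,7} D(Y)={3}: Z {6,7}->{}; Y {3}->{} => REVISION
Total revisions = 4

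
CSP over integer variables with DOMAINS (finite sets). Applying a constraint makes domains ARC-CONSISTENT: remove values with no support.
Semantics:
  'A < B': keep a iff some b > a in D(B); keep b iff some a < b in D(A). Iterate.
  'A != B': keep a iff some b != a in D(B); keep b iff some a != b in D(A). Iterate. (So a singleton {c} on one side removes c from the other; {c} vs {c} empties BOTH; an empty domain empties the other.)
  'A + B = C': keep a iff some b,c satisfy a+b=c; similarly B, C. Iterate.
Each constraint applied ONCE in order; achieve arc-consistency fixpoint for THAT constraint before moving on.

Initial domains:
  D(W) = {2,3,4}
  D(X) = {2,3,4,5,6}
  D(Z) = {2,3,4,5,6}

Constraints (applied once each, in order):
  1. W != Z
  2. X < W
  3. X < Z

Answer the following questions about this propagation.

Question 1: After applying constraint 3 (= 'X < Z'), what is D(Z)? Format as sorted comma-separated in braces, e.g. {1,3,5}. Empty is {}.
Constraint 1 (W != Z) on D(W)={2,3,4} D(Z)={2,3,4,5,6}: no change
Constraint 2 (X < W) on D(X)={2,3,4,5,6} D(W)={2,3,4}: X {2,3,4,5,6}->{2,3}; W {2,3,4}->{3,4}
Constraint 3 (X < Z) on D(X)={2,3} D(Z)={2,3,4,5,6}: Z {2,3,4,5,6}->{3,4,5,6}
So after constraint 3: D(Z) = {3,4,5,6}

Answer: {3,4,5,6}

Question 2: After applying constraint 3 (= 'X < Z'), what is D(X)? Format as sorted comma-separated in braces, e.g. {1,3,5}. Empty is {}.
Constraint 1 (W != Z) on D(W)={2,3,4} D(Z)={2,3,4,5,6}: no change
Constraint 2 (X < W) on D(X)={2,3,4,5,6} D(W)={2,3,4}: X {2,3,4,5,6}->{2,3}; W {2,3,4}->{3,4}
Constraint 3 (X < Z) on D(X)={2,3} D(Z)={2,3,4,5,6}: Z {2,3,4,5,6}->{3,4,5,6}
So after constraint 3: D(X) = {2,3}

Answer: {2,3}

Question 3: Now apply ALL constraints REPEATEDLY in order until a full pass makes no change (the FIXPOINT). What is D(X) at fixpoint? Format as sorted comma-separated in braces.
pass 0 (initial): D(X)={2,3,4,5,6}
pass 1: W {2,3,4}->{3,4}; X {2,3,4,5,6}->{2,3}; Z {2,3,4,5,6}->{3,4,5,6}
pass 2: no change
Fixpoint after 2 passes: D(X) = {2,3}

Answer: {2,3}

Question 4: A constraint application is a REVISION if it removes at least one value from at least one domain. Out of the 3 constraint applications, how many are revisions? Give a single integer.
Constraint 1 (W != Z) on D(W)={2,3,4} D(Z)={2,3,4,5,6}: no change => not a revision
Constraint 2 (X < W) on D(X)={2,3,4,5,6} D(W)={2,3,4}: X {2,3,4,5,6}->{2,3}; W {2,3,4}->{3,4} => REVISION
Constraint 3 (X < Z) on D(X)={2,3} D(Z)={2,3,4,5,6}: Z {2,3,4,5,6}->{3,4,5,6} => REVISION
Total revisions = 2

Answer: 2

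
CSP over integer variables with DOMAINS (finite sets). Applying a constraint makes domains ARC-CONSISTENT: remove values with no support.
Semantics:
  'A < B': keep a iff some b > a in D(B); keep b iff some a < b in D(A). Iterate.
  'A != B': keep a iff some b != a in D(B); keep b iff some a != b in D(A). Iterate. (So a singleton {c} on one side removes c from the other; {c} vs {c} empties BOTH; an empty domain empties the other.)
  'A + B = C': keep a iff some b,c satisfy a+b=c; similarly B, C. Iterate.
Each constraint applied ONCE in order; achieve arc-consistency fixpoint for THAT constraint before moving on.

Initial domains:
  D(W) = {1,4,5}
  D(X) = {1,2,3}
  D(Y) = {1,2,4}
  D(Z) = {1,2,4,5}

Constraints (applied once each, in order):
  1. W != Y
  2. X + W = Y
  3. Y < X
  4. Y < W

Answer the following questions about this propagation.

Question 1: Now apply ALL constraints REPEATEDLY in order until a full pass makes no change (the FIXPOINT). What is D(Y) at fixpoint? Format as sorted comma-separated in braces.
Answer: {}

Derivation:
pass 0 (initial): D(Y)={1,2,4}
pass 1: W {1,4,5}->{}; X {1,2,3}->{3}; Y {1,2,4}->{}
pass 2: X {3}->{}
pass 3: no change
Fixpoint after 3 passes: D(Y) = {}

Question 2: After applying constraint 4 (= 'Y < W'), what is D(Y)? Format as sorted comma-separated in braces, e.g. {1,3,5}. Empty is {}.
Constraint 1 (W != Y) on D(W)={1,4,5} D(Y)={1,2,4}: no change
Constraint 2 (X + W = Y) on D(X)={1,2,3} D(W)={1,4,5} D(Y)={1,2,4}: X {1,2,3}->{1,3}; W {1,4,5}->{1}; Y {1,2,4}->{2,4}
Constraint 3 (Y < X) on D(Y)={2,4} D(X)={1,3}: Y {2,4}->{2}; X {1,3}->{3}
Constraint 4 (Y < W) on D(Y)={2} D(W)={1}: Y {2}->{}; W {1}->{}
So after constraint 4: D(Y) = {}

Answer: {}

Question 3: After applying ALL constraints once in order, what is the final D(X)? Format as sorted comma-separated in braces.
Answer: {3}

Derivation:
Constraint 1 (W != Y) on D(W)={1,4,5} D(Y)={1,2,4}: no change
Constraint 2 (X + W = Y) on D(X)={1,2,3} D(W)={1,4,5} D(Y)={1,2,4}: X {1,2,3}->{1,3}; W {1,4,5}->{1}; Y {1,2,4}->{2,4}
Constraint 3 (Y < X) on D(Y)={2,4} D(X)={1,3}: Y {2,4}->{2}; X {1,3}->{3}
Constraint 4 (Y < W) on D(Y)={2} D(W)={1}: Y {2}->{}; W {1}->{}
So after all 4 constraints: D(X) = {3}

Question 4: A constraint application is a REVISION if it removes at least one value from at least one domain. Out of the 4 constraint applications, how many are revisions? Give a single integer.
Constraint 1 (W != Y) on D(W)={1,4,5} D(Y)={1,2,4}: no change => not a revision
Constraint 2 (X + W = Y) on D(X)={1,2,3} D(W)={1,4,5} D(Y)={1,2,4}: X {1,2,3}->{1,3}; W {1,4,5}->{1}; Y {1,2,4}->{2,4} => REVISION
Constraint 3 (Y < X) on D(Y)={2,4} D(X)={1,3}: Y {2,4}->{2}; X {1,3}->{3} => REVISION
Constraint 4 (Y < W) on D(Y)={2} D(W)={1}: Y {2}->{}; W {1}->{} => REVISION
Total revisions = 3

Answer: 3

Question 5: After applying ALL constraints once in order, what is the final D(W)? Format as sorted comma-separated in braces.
Constraint 1 (W != Y) on D(W)={1,4,5} D(Y)={1,2,4}: no change
Constraint 2 (X + W = Y) on D(X)={1,2,3} D(W)={1,4,5} D(Y)={1,2,4}: X {1,2,3}->{1,3}; W {1,4,5}->{1}; Y {1,2,4}->{2,4}
Constraint 3 (Y < X) on D(Y)={2,4} D(X)={1,3}: Y {2,4}->{2}; X {1,3}->{3}
Constraint 4 (Y < W) on D(Y)={2} D(W)={1}: Y {2}->{}; W {1}->{}
So after all 4 constraints: D(W) = {}

Answer: {}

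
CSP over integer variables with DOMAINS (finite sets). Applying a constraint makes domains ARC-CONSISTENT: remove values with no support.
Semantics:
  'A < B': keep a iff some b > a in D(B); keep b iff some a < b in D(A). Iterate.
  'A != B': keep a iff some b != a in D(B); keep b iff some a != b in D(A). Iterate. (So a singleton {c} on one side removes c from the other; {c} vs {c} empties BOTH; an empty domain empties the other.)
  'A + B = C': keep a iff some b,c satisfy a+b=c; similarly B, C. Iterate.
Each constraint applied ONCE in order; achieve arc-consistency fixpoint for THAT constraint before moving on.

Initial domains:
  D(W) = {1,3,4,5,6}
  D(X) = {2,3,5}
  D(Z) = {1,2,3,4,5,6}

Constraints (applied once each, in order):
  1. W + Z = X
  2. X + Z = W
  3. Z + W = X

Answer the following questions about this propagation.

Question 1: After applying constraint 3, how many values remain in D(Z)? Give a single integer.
Answer: 0

Derivation:
Constraint 1 (W + Z = X) on D(W)={1,3,4,5,6} D(Z)={1,2,3,4,5,6} D(X)={2,3,5}: W {1,3,4,5,6}->{1,3,4}; Z {1,2,3,4,5,6}->{1,2,4}
Constraint 2 (X + Z = W) on D(X)={2,3,5} D(Z)={1,2,4} D(W)={1,3,4}: X {2,3,5}->{2,3}; Z {1,2,4}->{1,2}; W {1,3,4}->{3,4}
Constraint 3 (Z + W = X) on D(Z)={1,2} D(W)={3,4} D(X)={2,3}: Z {1,2}->{}; W {3,4}->{}; X {2,3}->{}
So after constraint 3: D(Z)={}, size = 0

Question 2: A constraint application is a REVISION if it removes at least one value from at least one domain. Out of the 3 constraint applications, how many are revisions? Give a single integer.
Constraint 1 (W + Z = X) on D(W)={1,3,4,5,6} D(Z)={1,2,3,4,5,6} D(X)={2,3,5}: W {1,3,4,5,6}->{1,3,4}; Z {1,2,3,4,5,6}->{1,2,4} => REVISION
Constraint 2 (X + Z = W) on D(X)={2,3,5} D(Z)={1,2,4} D(W)={1,3,4}: X {2,3,5}->{2,3}; Z {1,2,4}->{1,2}; W {1,3,4}->{3,4} => REVISION
Constraint 3 (Z + W = X) on D(Z)={1,2} D(W)={3,4} D(X)={2,3}: Z {1,2}->{}; W {3,4}->{}; X {2,3}->{} => REVISION
Total revisions = 3

Answer: 3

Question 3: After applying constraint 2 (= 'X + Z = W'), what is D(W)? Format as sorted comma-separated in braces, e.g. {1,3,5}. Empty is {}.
Constraint 1 (W + Z = X) on D(W)={1,3,4,5,6} D(Z)={1,2,3,4,5,6} D(X)={2,3,5}: W {1,3,4,5,6}->{1,3,4}; Z {1,2,3,4,5,6}->{1,2,4}
Constraint 2 (X + Z = W) on D(X)={2,3,5} D(Z)={1,2,4} D(W)={1,3,4}: X {2,3,5}->{2,3}; Z {1,2,4}->{1,2}; W {1,3,4}->{3,4}
So after constraint 2: D(W) = {3,4}

Answer: {3,4}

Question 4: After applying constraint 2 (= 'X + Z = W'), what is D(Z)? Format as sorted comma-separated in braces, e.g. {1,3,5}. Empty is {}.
Constraint 1 (W + Z = X) on D(W)={1,3,4,5,6} D(Z)={1,2,3,4,5,6} D(X)={2,3,5}: W {1,3,4,5,6}->{1,3,4}; Z {1,2,3,4,5,6}->{1,2,4}
Constraint 2 (X + Z = W) on D(X)={2,3,5} D(Z)={1,2,4} D(W)={1,3,4}: X {2,3,5}->{2,3}; Z {1,2,4}->{1,2}; W {1,3,4}->{3,4}
So after constraint 2: D(Z) = {1,2}

Answer: {1,2}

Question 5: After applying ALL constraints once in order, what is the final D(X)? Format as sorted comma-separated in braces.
Constraint 1 (W + Z = X) on D(W)={1,3,4,5,6} D(Z)={1,2,3,4,5,6} D(X)={2,3,5}: W {1,3,4,5,6}->{1,3,4}; Z {1,2,3,4,5,6}->{1,2,4}
Constraint 2 (X + Z = W) on D(X)={2,3,5} D(Z)={1,2,4} D(W)={1,3,4}: X {2,3,5}->{2,3}; Z {1,2,4}->{1,2}; W {1,3,4}->{3,4}
Constraint 3 (Z + W = X) on D(Z)={1,2} D(W)={3,4} D(X)={2,3}: Z {1,2}->{}; W {3,4}->{}; X {2,3}->{}
So after all 3 constraints: D(X) = {}

Answer: {}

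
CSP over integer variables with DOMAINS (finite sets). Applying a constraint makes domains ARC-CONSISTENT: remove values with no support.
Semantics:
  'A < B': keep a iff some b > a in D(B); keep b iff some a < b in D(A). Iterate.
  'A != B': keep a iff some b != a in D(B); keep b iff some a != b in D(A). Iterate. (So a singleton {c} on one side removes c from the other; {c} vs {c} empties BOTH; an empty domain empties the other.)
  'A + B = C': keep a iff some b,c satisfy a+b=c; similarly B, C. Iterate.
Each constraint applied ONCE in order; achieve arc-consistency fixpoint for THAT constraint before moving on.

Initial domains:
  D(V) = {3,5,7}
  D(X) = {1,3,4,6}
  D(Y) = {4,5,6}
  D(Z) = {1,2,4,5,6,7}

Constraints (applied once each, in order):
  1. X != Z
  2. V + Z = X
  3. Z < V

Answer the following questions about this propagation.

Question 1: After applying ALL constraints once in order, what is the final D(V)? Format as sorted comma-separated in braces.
Constraint 1 (X != Z) on D(X)={1,3,4,6} D(Z)={1,2,4,5,6,7}: no change
Constraint 2 (V + Z = X) on D(V)={3,5,7} D(Z)={1,2,4,5,6,7} D(X)={1,3,4,6}: V {3,5,7}->{3,5}; Z {1,2,4,5,6,7}->{1}; X {1,3,4,6}->{4,6}
Constraint 3 (Z < V) on D(Z)={1} D(V)={3,5}: no change
So after all 3 constraints: D(V) = {3,5}

Answer: {3,5}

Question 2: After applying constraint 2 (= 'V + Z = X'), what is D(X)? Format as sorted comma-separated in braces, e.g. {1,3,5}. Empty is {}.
Answer: {4,6}

Derivation:
Constraint 1 (X != Z) on D(X)={1,3,4,6} D(Z)={1,2,4,5,6,7}: no change
Constraint 2 (V + Z = X) on D(V)={3,5,7} D(Z)={1,2,4,5,6,7} D(X)={1,3,4,6}: V {3,5,7}->{3,5}; Z {1,2,4,5,6,7}->{1}; X {1,3,4,6}->{4,6}
So after constraint 2: D(X) = {4,6}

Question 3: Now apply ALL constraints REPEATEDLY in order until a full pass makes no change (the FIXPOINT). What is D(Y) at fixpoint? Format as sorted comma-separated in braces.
pass 0 (initial): D(Y)={4,5,6}
pass 1: V {3,5,7}->{3,5}; X {1,3,4,6}->{4,6}; Z {1,2,4,5,6,7}->{1}
pass 2: no change
Fixpoint after 2 passes: D(Y) = {4,5,6}

Answer: {4,5,6}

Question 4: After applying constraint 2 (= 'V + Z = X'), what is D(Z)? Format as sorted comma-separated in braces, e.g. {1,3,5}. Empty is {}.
Answer: {1}

Derivation:
Constraint 1 (X != Z) on D(X)={1,3,4,6} D(Z)={1,2,4,5,6,7}: no change
Constraint 2 (V + Z = X) on D(V)={3,5,7} D(Z)={1,2,4,5,6,7} D(X)={1,3,4,6}: V {3,5,7}->{3,5}; Z {1,2,4,5,6,7}->{1}; X {1,3,4,6}->{4,6}
So after constraint 2: D(Z) = {1}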